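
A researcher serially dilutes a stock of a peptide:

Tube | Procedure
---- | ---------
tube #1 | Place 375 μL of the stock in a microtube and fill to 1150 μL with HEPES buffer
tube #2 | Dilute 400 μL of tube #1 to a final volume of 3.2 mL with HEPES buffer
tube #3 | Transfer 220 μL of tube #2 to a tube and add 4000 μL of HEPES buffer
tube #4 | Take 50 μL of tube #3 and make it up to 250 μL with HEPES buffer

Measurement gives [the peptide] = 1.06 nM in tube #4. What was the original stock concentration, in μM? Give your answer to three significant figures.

2.49 μM

Step 1: 375 μL brought to 1150 μL → factor 1150/375 = 3.0667
Step 2: 400 μL brought to 3.2 mL → factor 3200/400 = 8
Step 3: 220 μL + 4000 μL = 4220 μL total → factor 4220/220 = 19.182
Step 4: 50 μL brought to 250 μL → factor 250/50 = 5
Overall dilution factor = 3.0667 × 8 × 19.182 × 5 = 2353
Stock = 1.06 nM × 2353 = 2494 nM = 2.49 μM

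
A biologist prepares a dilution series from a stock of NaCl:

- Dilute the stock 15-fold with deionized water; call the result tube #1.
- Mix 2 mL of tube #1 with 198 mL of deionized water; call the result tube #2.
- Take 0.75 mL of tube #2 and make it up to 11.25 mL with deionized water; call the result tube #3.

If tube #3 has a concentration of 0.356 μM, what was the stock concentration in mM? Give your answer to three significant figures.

8.01 mM

Step 1: 15-fold → factor 15
Step 2: 2 mL + 198 mL = 200 mL total → factor 200/2 = 100
Step 3: 0.75 mL brought to 11.25 mL → factor 11.25/0.75 = 15
Overall dilution factor = 15 × 100 × 15 = 22500
Stock = 0.356 μM × 22500 = 8010 μM = 8.01 mM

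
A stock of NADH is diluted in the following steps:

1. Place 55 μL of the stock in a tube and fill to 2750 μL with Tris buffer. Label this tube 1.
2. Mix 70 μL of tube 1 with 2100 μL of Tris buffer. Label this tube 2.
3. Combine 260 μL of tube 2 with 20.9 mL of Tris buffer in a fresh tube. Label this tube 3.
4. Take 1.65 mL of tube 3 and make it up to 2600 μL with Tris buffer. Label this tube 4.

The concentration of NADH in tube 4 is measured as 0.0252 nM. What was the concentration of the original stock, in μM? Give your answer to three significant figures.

5.01 μM

Step 1: 55 μL brought to 2750 μL → factor 2750/55 = 50
Step 2: 70 μL + 2100 μL = 2170 μL total → factor 2170/70 = 31
Step 3: 260 μL + 20.9 mL = 21160 μL total → factor 21160/260 = 81.385
Step 4: 1.65 mL brought to 2600 μL → factor 2.6/1.65 = 1.5758
Overall dilution factor = 50 × 31 × 81.385 × 1.5758 = 1.9878 × 10^5
Stock = 0.0252 nM × 1.9878 × 10^5 = 5009 nM = 5.01 μM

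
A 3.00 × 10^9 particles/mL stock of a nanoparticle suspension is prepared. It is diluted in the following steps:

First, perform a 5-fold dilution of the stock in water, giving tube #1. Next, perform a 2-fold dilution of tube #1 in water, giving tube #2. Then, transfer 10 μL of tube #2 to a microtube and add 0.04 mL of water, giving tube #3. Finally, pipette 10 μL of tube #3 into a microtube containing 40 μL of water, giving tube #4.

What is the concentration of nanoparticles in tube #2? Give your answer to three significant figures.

Step 1: 5-fold → factor 5
Step 2: 2-fold → factor 2
Dilution factor through tube #2 = 5 × 2 = 10
[tube #2] = 3.00 × 10^9 particles/mL / 10 = 3.00 × 10^8 particles/mL

3.00 × 10^8 particles/mL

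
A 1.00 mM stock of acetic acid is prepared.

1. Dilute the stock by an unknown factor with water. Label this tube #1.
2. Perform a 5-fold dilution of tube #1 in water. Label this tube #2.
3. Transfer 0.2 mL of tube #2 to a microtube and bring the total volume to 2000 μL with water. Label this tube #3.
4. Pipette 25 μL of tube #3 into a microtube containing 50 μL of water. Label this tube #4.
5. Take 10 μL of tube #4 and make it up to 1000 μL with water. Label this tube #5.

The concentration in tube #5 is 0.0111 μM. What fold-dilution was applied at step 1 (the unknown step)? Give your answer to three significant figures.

6.01-fold

Step 1: unknown factor x
Step 2: 5-fold → factor 5
Step 3: 0.2 mL brought to 2000 μL → factor 2/0.2 = 10
Step 4: 25 μL + 50 μL = 75 μL total → factor 75/25 = 3
Step 5: 10 μL brought to 1000 μL → factor 1000/10 = 100
Product of known-step factors = 15000
Overall factor = 1.00 mM / (0.0111 μM) = 90090
x = 90090 / 15000 = 6.01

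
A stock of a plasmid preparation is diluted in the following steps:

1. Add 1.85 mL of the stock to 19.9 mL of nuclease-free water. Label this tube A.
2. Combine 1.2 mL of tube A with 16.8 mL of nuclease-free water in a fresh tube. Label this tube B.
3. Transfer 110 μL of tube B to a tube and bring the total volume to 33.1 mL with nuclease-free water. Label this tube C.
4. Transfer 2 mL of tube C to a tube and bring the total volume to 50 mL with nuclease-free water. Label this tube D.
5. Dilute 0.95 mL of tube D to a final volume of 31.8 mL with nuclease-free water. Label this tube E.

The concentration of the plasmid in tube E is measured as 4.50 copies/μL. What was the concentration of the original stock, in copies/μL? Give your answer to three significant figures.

Step 1: 1.85 mL + 19.9 mL = 21.75 mL total → factor 21.75/1.85 = 11.757
Step 2: 1.2 mL + 16.8 mL = 18 mL total → factor 18/1.2 = 15
Step 3: 110 μL brought to 33.1 mL → factor 33100/110 = 300.91
Step 4: 2 mL brought to 50 mL → factor 50/2 = 25
Step 5: 0.95 mL brought to 31.8 mL → factor 31.8/0.95 = 33.474
Overall dilution factor = 11.757 × 15 × 300.91 × 25 × 33.474 = 4.4408 × 10^7
Stock = 4.50 copies/μL × 4.4408 × 10^7 = 2.00 × 10^8 copies/μL

2.00 × 10^8 copies/μL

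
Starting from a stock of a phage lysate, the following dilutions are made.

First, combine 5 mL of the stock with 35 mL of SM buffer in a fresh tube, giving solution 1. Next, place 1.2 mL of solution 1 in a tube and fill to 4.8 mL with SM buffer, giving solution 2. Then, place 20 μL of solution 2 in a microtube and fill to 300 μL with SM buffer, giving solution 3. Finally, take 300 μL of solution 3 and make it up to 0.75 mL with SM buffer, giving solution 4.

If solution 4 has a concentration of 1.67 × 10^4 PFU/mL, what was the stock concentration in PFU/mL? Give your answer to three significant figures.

2.00 × 10^7 PFU/mL

Step 1: 5 mL + 35 mL = 40 mL total → factor 40/5 = 8
Step 2: 1.2 mL brought to 4.8 mL → factor 4.8/1.2 = 4
Step 3: 20 μL brought to 300 μL → factor 300/20 = 15
Step 4: 300 μL brought to 0.75 mL → factor 750/300 = 2.5
Overall dilution factor = 8 × 4 × 15 × 2.5 = 1200
Stock = 1.67 × 10^4 PFU/mL × 1200 = 2.00 × 10^7 PFU/mL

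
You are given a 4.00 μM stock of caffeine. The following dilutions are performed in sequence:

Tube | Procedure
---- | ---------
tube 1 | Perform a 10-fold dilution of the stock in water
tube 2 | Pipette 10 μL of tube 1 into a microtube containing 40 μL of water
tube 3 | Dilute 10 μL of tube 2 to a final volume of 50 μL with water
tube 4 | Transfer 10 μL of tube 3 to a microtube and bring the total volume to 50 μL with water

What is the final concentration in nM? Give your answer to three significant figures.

3.20 nM

Step 1: 10-fold → factor 10
Step 2: 10 μL + 40 μL = 50 μL total → factor 50/10 = 5
Step 3: 10 μL brought to 50 μL → factor 50/10 = 5
Step 4: 10 μL brought to 50 μL → factor 50/10 = 5
Overall dilution factor = 10 × 5 × 5 × 5 = 1250
Final = 4.00 μM / 1250 = 0.003200 μM = 3.20 nM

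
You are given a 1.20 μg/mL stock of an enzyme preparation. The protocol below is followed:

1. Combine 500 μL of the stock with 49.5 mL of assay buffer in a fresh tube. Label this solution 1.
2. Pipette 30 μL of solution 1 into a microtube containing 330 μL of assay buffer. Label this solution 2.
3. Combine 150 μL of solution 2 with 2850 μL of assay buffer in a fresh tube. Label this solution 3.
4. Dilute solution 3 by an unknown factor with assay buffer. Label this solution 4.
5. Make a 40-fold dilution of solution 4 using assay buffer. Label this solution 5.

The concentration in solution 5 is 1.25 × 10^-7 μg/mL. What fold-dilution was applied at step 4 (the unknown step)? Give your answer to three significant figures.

Step 1: 500 μL + 49.5 mL = 50000 μL total → factor 50000/500 = 100
Step 2: 30 μL + 330 μL = 360 μL total → factor 360/30 = 12
Step 3: 150 μL + 2850 μL = 3000 μL total → factor 3000/150 = 20
Step 4: unknown factor x
Step 5: 40-fold → factor 40
Product of known-step factors = 9.6 × 10^5
Overall factor = 1.20 μg/mL / (1.25 × 10^-7 μg/mL) = 9.6 × 10^6
x = 9.6 × 10^6 / 9.6 × 10^5 = 10.0

10.0-fold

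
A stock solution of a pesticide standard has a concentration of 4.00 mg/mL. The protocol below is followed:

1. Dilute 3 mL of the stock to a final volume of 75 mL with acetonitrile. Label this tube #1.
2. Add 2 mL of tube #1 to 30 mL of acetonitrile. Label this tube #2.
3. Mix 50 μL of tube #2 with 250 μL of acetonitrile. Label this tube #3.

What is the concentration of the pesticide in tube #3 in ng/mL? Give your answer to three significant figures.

Step 1: 3 mL brought to 75 mL → factor 75/3 = 25
Step 2: 2 mL + 30 mL = 32 mL total → factor 32/2 = 16
Step 3: 50 μL + 250 μL = 300 μL total → factor 300/50 = 6
Overall dilution factor = 25 × 16 × 6 = 2400
Final = 4.00 mg/mL / 2400 = 0.001667 mg/mL = 1.67 × 10^3 ng/mL

1.67 × 10^3 ng/mL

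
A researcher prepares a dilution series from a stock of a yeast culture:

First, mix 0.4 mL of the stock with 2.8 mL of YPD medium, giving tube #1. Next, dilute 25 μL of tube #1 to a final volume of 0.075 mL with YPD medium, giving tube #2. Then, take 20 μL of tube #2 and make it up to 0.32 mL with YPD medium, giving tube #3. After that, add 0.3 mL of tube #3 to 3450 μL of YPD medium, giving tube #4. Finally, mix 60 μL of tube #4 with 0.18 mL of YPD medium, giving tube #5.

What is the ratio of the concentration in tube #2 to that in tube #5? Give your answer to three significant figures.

Step 1: 0.4 mL + 2.8 mL = 3.2 mL total → factor 3.2/0.4 = 8
Step 2: 25 μL brought to 0.075 mL → factor 75/25 = 3
Step 3: 20 μL brought to 0.32 mL → factor 320/20 = 16
Step 4: 0.3 mL + 3450 μL = 3.75 mL total → factor 3.75/0.3 = 12.5
Step 5: 60 μL + 0.18 mL = 240 μL total → factor 240/60 = 4
Dilution factor to tube #2 = 24; to tube #5 = 19200
[tube #2]/[tube #5] = (factor to tube #5)/(factor to tube #2) = 19200/24 = 800

800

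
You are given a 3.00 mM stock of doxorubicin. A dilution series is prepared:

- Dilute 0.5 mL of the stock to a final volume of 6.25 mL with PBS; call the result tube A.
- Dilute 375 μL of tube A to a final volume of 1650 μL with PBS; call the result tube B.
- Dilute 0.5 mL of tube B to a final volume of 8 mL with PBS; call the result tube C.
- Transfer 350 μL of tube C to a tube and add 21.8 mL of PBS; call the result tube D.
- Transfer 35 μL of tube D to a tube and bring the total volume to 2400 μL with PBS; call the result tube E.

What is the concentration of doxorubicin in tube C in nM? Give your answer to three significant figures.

Step 1: 0.5 mL brought to 6.25 mL → factor 6.25/0.5 = 12.5
Step 2: 375 μL brought to 1650 μL → factor 1650/375 = 4.4
Step 3: 0.5 mL brought to 8 mL → factor 8/0.5 = 16
Dilution factor through tube C = 12.5 × 4.4 × 16 = 880
[tube C] = 3.00 mM / 880 = 0.003409 mM = 3.41 × 10^3 nM

3.41 × 10^3 nM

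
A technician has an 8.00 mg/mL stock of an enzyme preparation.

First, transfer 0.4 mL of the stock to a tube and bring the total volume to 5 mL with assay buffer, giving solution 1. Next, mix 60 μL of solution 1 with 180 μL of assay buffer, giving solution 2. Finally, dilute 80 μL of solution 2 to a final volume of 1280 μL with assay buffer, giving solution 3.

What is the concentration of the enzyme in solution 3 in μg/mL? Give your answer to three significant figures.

10.0 μg/mL

Step 1: 0.4 mL brought to 5 mL → factor 5/0.4 = 12.5
Step 2: 60 μL + 180 μL = 240 μL total → factor 240/60 = 4
Step 3: 80 μL brought to 1280 μL → factor 1280/80 = 16
Dilution factor through solution 3 = 12.5 × 4 × 16 = 800
[solution 3] = 8.00 mg/mL / 800 = 0.01000 mg/mL = 10.0 μg/mL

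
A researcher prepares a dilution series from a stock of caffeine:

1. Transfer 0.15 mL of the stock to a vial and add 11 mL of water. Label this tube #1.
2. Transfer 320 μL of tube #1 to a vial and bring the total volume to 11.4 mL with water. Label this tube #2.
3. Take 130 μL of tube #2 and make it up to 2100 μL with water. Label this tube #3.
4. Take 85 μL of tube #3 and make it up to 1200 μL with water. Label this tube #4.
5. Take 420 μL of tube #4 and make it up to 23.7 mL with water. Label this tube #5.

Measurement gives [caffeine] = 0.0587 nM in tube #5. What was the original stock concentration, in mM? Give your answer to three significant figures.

2.00 mM

Step 1: 0.15 mL + 11 mL = 11.15 mL total → factor 11.15/0.15 = 74.333
Step 2: 320 μL brought to 11.4 mL → factor 11400/320 = 35.625
Step 3: 130 μL brought to 2100 μL → factor 2100/130 = 16.154
Step 4: 85 μL brought to 1200 μL → factor 1200/85 = 14.118
Step 5: 420 μL brought to 23.7 mL → factor 23700/420 = 56.429
Overall dilution factor = 74.333 × 35.625 × 16.154 × 14.118 × 56.429 = 3.4078 × 10^7
Stock = 0.0587 nM × 3.4078 × 10^7 = 2.000 × 10^6 nM = 2.00 mM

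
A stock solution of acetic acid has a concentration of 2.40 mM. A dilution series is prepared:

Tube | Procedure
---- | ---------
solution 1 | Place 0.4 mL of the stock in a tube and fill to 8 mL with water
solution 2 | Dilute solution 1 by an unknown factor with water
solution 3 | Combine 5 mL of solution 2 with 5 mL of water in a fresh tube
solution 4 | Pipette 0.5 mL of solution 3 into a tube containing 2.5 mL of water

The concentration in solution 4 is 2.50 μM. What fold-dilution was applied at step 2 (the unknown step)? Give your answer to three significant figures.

4.00-fold

Step 1: 0.4 mL brought to 8 mL → factor 8/0.4 = 20
Step 2: unknown factor x
Step 3: 5 mL + 5 mL = 10 mL total → factor 10/5 = 2
Step 4: 0.5 mL + 2.5 mL = 3 mL total → factor 3/0.5 = 6
Product of known-step factors = 240
Overall factor = 2.40 mM / (2.50 μM) = 960
x = 960 / 240 = 4.00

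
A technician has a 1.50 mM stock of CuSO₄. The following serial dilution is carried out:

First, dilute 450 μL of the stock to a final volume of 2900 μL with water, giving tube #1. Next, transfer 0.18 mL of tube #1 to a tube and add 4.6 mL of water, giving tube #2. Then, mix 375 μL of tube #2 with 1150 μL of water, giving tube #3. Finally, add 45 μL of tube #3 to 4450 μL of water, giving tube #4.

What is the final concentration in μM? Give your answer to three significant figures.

0.0216 μM

Step 1: 450 μL brought to 2900 μL → factor 2900/450 = 6.4444
Step 2: 0.18 mL + 4.6 mL = 4.78 mL total → factor 4.78/0.18 = 26.556
Step 3: 375 μL + 1150 μL = 1525 μL total → factor 1525/375 = 4.0667
Step 4: 45 μL + 4450 μL = 4495 μL total → factor 4495/45 = 99.889
Overall dilution factor = 6.4444 × 26.556 × 4.0667 × 99.889 = 69518
Final = 1.50 mM / 69518 = 2.158 × 10^-5 mM = 0.0216 μM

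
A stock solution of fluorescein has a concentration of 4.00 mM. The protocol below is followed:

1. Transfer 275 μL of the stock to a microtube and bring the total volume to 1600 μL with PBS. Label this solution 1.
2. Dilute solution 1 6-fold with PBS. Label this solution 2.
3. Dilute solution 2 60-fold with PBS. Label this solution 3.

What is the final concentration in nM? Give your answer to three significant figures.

Step 1: 275 μL brought to 1600 μL → factor 1600/275 = 5.8182
Step 2: 6-fold → factor 6
Step 3: 60-fold → factor 60
Overall dilution factor = 5.8182 × 6 × 60 = 2094.5
Final = 4.00 mM / 2094.5 = 0.001910 mM = 1.91 × 10^3 nM

1.91 × 10^3 nM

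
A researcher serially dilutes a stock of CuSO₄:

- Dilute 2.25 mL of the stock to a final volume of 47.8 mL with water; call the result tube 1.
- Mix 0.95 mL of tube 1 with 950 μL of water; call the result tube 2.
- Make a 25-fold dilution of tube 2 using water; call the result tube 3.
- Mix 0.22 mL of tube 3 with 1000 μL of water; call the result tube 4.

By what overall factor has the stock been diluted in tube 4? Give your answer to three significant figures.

5.89 × 10^3

Step 1: 2.25 mL brought to 47.8 mL → factor 47.8/2.25 = 21.244
Step 2: 0.95 mL + 950 μL = 1.9 mL total → factor 1.9/0.95 = 2
Step 3: 25-fold → factor 25
Step 4: 0.22 mL + 1000 μL = 1.22 mL total → factor 1.22/0.22 = 5.5455
Overall dilution factor = 21.244 × 2 × 25 × 5.5455 = 5890.5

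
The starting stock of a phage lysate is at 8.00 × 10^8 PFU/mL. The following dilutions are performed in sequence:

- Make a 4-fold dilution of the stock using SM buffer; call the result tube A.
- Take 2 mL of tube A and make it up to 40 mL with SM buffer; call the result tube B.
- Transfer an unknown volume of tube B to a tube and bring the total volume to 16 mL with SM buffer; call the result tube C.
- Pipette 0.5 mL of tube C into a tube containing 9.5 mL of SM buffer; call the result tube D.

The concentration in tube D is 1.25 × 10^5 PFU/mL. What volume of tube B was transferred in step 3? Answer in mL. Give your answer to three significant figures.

Step 1: 4-fold → factor 4
Step 2: 2 mL brought to 40 mL → factor 40/2 = 20
Step 3: v brought to 16 mL → factor = 16 mL/v
Step 4: 0.5 mL + 9.5 mL = 10 mL total → factor 10/0.5 = 20
Product of known-step factors = 1600
Overall factor = 8.00 × 10^8 PFU/mL / (1.25 × 10^5 PFU/mL) = 6400
Step-3 factor = 6400 / 1600 = 4
v = 16 mL / 4 = 4.00 mL

4.00 mL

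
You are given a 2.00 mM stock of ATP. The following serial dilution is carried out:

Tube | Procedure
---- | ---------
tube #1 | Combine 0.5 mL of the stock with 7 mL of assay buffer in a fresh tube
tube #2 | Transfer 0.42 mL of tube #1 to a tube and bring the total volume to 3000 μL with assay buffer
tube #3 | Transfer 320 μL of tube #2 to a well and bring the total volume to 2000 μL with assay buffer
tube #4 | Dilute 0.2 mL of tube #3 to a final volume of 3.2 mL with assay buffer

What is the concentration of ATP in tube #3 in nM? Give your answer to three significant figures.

Step 1: 0.5 mL + 7 mL = 7.5 mL total → factor 7.5/0.5 = 15
Step 2: 0.42 mL brought to 3000 μL → factor 3/0.42 = 7.1429
Step 3: 320 μL brought to 2000 μL → factor 2000/320 = 6.25
Dilution factor through tube #3 = 15 × 7.1429 × 6.25 = 669.64
[tube #3] = 2.00 mM / 669.64 = 0.002987 mM = 2.99 × 10^3 nM

2.99 × 10^3 nM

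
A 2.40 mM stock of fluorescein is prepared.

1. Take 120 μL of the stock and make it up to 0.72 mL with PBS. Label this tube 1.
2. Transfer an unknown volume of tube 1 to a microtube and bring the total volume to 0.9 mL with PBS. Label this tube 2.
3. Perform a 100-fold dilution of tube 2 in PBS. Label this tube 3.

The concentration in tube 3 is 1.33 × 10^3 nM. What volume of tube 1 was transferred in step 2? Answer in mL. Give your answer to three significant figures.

Step 1: 120 μL brought to 0.72 mL → factor 720/120 = 6
Step 2: v brought to 0.9 mL → factor = 0.9 mL/v
Step 3: 100-fold → factor 100
Product of known-step factors = 600
Overall factor = 2.40 mM / (1.33 × 10^3 nM) = 1804.5
Step-2 factor = 1804.5 / 600 = 3.0075
v = 0.9 mL / 3.0075 = 0.299 mL

0.299 mL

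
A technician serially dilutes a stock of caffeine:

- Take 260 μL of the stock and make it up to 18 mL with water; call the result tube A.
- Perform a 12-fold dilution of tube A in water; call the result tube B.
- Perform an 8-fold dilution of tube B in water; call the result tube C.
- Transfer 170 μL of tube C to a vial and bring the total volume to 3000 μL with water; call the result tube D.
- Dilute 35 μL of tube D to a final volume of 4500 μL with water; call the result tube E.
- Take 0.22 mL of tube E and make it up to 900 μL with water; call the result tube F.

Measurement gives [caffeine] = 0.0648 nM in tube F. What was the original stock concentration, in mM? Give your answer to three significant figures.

Step 1: 260 μL brought to 18 mL → factor 18000/260 = 69.231
Step 2: 12-fold → factor 12
Step 3: 8-fold → factor 8
Step 4: 170 μL brought to 3000 μL → factor 3000/170 = 17.647
Step 5: 35 μL brought to 4500 μL → factor 4500/35 = 128.57
Step 6: 0.22 mL brought to 900 μL → factor 0.9/0.22 = 4.0909
Overall dilution factor = 69.231 × 12 × 8 × 17.647 × 128.57 × 4.0909 = 6.1689 × 10^7
Stock = 0.0648 nM × 6.1689 × 10^7 = 3.997 × 10^6 nM = 4.00 mM

4.00 mM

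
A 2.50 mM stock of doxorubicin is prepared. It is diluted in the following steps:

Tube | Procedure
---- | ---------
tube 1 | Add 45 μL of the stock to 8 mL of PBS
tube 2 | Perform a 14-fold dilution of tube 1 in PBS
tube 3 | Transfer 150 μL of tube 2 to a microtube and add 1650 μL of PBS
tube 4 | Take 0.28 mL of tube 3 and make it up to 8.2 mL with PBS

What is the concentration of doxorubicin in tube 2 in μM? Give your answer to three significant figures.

0.999 μM

Step 1: 45 μL + 8 mL = 8045 μL total → factor 8045/45 = 178.78
Step 2: 14-fold → factor 14
Dilution factor through tube 2 = 178.78 × 14 = 2502.9
[tube 2] = 2.50 mM / 2502.9 = 0.0009988 mM = 0.999 μM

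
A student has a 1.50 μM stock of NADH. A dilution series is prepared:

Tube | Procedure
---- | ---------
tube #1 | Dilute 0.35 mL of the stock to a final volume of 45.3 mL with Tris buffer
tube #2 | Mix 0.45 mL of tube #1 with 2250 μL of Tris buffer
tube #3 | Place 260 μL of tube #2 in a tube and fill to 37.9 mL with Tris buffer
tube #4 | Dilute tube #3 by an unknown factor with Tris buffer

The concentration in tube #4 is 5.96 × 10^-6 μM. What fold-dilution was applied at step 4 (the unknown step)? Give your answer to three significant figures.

Step 1: 0.35 mL brought to 45.3 mL → factor 45.3/0.35 = 129.43
Step 2: 0.45 mL + 2250 μL = 2.7 mL total → factor 2.7/0.45 = 6
Step 3: 260 μL brought to 37.9 mL → factor 37900/260 = 145.77
Step 4: unknown factor x
Product of known-step factors = 1.132 × 10^5
Overall factor = 1.50 μM / (5.96 × 10^-6 μM) = 2.5168 × 10^5
x = 2.5168 × 10^5 / 1.132 × 10^5 = 2.22

2.22-fold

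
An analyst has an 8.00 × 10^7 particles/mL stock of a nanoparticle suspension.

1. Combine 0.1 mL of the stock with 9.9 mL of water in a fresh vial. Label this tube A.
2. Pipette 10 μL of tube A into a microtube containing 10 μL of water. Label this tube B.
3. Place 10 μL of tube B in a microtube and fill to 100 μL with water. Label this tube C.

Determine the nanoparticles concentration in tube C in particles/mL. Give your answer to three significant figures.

Step 1: 0.1 mL + 9.9 mL = 10 mL total → factor 10/0.1 = 100
Step 2: 10 μL + 10 μL = 20 μL total → factor 20/10 = 2
Step 3: 10 μL brought to 100 μL → factor 100/10 = 10
Overall dilution factor = 100 × 2 × 10 = 2000
Final = 8.00 × 10^7 particles/mL / 2000 = 4.00 × 10^4 particles/mL

4.00 × 10^4 particles/mL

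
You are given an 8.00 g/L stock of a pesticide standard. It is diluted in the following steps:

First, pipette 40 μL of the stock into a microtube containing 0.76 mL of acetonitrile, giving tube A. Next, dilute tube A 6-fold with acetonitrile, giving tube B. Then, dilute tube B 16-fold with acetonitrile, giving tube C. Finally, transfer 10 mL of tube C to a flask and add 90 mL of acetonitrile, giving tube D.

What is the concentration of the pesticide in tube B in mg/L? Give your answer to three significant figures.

Step 1: 40 μL + 0.76 mL = 800 μL total → factor 800/40 = 20
Step 2: 6-fold → factor 6
Dilution factor through tube B = 20 × 6 = 120
[tube B] = 8.00 g/L / 120 = 0.06667 g/L = 66.7 mg/L

66.7 mg/L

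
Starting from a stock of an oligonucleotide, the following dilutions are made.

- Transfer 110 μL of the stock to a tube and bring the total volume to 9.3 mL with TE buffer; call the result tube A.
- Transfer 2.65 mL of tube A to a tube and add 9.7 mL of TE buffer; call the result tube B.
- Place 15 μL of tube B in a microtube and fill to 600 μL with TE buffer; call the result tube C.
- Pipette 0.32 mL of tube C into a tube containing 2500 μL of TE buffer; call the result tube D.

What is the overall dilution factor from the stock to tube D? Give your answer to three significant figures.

1.39 × 10^5

Step 1: 110 μL brought to 9.3 mL → factor 9300/110 = 84.545
Step 2: 2.65 mL + 9.7 mL = 12.35 mL total → factor 12.35/2.65 = 4.6604
Step 3: 15 μL brought to 600 μL → factor 600/15 = 40
Step 4: 0.32 mL + 2500 μL = 2.82 mL total → factor 2.82/0.32 = 8.8125
Overall dilution factor = 84.545 × 4.6604 × 40 × 8.8125 = 1.3889 × 10^5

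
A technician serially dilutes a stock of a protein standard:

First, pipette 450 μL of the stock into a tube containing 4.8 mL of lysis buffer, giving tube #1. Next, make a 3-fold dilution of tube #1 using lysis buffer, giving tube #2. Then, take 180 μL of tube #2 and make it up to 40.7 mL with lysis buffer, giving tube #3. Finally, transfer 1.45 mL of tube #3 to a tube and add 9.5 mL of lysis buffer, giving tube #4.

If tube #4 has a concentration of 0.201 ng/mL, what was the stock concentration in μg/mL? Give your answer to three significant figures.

Step 1: 450 μL + 4.8 mL = 5250 μL total → factor 5250/450 = 11.667
Step 2: 3-fold → factor 3
Step 3: 180 μL brought to 40.7 mL → factor 40700/180 = 226.11
Step 4: 1.45 mL + 9.5 mL = 10.95 mL total → factor 10.95/1.45 = 7.5517
Overall dilution factor = 11.667 × 3 × 226.11 × 7.5517 = 59764
Stock = 0.201 ng/mL × 59764 = 1.201 × 10^4 ng/mL = 12.0 μg/mL

12.0 μg/mL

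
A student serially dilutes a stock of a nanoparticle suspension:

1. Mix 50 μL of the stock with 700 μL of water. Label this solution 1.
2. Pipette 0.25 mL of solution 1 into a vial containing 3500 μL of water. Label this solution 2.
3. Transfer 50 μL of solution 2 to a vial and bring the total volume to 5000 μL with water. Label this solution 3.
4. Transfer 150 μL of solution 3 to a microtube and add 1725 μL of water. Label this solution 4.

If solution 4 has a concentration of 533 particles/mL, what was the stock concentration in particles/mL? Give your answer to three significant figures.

Step 1: 50 μL + 700 μL = 750 μL total → factor 750/50 = 15
Step 2: 0.25 mL + 3500 μL = 3.75 mL total → factor 3.75/0.25 = 15
Step 3: 50 μL brought to 5000 μL → factor 5000/50 = 100
Step 4: 150 μL + 1725 μL = 1875 μL total → factor 1875/150 = 12.5
Overall dilution factor = 15 × 15 × 100 × 12.5 = 2.8125 × 10^5
Stock = 533 particles/mL × 2.8125 × 10^5 = 1.50 × 10^8 particles/mL

1.50 × 10^8 particles/mL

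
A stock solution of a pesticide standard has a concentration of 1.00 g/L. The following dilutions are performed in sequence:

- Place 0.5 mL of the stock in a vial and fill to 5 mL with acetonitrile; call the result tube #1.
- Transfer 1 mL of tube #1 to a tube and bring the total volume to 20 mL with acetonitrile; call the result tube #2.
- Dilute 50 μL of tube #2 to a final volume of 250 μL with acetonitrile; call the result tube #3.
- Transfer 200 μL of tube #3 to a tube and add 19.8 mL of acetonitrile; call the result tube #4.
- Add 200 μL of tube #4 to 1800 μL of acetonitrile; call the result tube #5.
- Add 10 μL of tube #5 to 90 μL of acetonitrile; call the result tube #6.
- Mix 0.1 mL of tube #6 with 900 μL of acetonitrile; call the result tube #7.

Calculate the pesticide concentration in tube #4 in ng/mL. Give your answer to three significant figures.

10.0 ng/mL

Step 1: 0.5 mL brought to 5 mL → factor 5/0.5 = 10
Step 2: 1 mL brought to 20 mL → factor 20/1 = 20
Step 3: 50 μL brought to 250 μL → factor 250/50 = 5
Step 4: 200 μL + 19.8 mL = 20000 μL total → factor 20000/200 = 100
Dilution factor through tube #4 = 10 × 20 × 5 × 100 = 1 × 10^5
[tube #4] = 1.00 g/L / 1 × 10^5 = 1.000 × 10^-5 g/L = 10.0 ng/mL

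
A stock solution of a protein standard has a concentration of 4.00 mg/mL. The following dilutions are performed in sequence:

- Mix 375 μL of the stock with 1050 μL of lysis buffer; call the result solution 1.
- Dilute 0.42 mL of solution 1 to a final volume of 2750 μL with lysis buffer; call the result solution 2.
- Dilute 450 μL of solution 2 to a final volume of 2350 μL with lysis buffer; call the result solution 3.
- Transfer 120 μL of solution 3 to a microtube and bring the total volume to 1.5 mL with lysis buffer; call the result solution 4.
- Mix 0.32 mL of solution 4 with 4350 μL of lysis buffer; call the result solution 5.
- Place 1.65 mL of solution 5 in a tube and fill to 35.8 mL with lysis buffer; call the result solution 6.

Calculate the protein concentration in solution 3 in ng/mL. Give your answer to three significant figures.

Step 1: 375 μL + 1050 μL = 1425 μL total → factor 1425/375 = 3.8
Step 2: 0.42 mL brought to 2750 μL → factor 2.75/0.42 = 6.5476
Step 3: 450 μL brought to 2350 μL → factor 2350/450 = 5.2222
Dilution factor through solution 3 = 3.8 × 6.5476 × 5.2222 = 129.93
[solution 3] = 4.00 mg/mL / 129.93 = 0.03078 mg/mL = 3.08 × 10^4 ng/mL

3.08 × 10^4 ng/mL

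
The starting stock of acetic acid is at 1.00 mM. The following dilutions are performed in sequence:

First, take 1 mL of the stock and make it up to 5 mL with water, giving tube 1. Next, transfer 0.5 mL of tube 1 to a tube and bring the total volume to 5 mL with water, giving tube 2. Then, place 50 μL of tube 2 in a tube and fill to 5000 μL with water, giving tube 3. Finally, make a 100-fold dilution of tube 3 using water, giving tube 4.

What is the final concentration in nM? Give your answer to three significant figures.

Step 1: 1 mL brought to 5 mL → factor 5/1 = 5
Step 2: 0.5 mL brought to 5 mL → factor 5/0.5 = 10
Step 3: 50 μL brought to 5000 μL → factor 5000/50 = 100
Step 4: 100-fold → factor 100
Overall dilution factor = 5 × 10 × 100 × 100 = 5 × 10^5
Final = 1.00 mM / 5 × 10^5 = 2.000 × 10^-6 mM = 2.00 nM

2.00 nM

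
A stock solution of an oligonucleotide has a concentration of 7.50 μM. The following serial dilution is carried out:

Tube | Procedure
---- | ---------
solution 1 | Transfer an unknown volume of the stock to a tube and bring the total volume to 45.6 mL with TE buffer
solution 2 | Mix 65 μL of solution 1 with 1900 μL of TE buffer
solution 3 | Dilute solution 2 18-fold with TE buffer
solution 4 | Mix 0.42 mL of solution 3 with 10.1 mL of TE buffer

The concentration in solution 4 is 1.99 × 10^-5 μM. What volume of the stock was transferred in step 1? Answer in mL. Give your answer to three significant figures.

Step 1: v brought to 45.6 mL → factor = 45.6 mL/v
Step 2: 65 μL + 1900 μL = 1965 μL total → factor 1965/65 = 30.231
Step 3: 18-fold → factor 18
Step 4: 0.42 mL + 10.1 mL = 10.52 mL total → factor 10.52/0.42 = 25.048
Product of known-step factors = 13630
Overall factor = 7.50 μM / (1.99 × 10^-5 μM) = 3.7688 × 10^5
Step-1 factor = 3.7688 × 10^5 / 13630 = 27.652
v = 45.6 mL / 27.652 = 1.65 mL

1.65 mL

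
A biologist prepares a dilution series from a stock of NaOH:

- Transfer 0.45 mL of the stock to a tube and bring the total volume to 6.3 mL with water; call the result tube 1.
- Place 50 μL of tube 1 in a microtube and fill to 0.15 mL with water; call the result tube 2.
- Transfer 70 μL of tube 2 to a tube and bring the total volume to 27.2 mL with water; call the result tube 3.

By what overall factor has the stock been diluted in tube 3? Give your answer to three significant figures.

1.63 × 10^4

Step 1: 0.45 mL brought to 6.3 mL → factor 6.3/0.45 = 14
Step 2: 50 μL brought to 0.15 mL → factor 150/50 = 3
Step 3: 70 μL brought to 27.2 mL → factor 27200/70 = 388.57
Overall dilution factor = 14 × 3 × 388.57 = 16320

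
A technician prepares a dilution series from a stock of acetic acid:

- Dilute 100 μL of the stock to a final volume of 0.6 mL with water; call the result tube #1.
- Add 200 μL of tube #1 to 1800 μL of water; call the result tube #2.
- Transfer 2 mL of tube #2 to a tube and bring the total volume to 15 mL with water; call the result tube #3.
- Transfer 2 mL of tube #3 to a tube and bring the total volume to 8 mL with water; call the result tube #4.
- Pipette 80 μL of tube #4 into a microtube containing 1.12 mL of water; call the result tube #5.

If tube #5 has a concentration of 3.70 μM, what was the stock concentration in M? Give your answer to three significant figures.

Step 1: 100 μL brought to 0.6 mL → factor 600/100 = 6
Step 2: 200 μL + 1800 μL = 2000 μL total → factor 2000/200 = 10
Step 3: 2 mL brought to 15 mL → factor 15/2 = 7.5
Step 4: 2 mL brought to 8 mL → factor 8/2 = 4
Step 5: 80 μL + 1.12 mL = 1200 μL total → factor 1200/80 = 15
Overall dilution factor = 6 × 10 × 7.5 × 4 × 15 = 27000
Stock = 3.70 μM × 27000 = 9.990 × 10^4 μM = 0.0999 M

0.0999 M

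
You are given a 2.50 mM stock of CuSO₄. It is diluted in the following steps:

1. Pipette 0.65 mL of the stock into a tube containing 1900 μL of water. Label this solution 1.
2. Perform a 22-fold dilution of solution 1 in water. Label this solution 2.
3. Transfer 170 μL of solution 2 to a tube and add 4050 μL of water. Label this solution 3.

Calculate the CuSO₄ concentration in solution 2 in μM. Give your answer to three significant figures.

Step 1: 0.65 mL + 1900 μL = 2.55 mL total → factor 2.55/0.65 = 3.9231
Step 2: 22-fold → factor 22
Dilution factor through solution 2 = 3.9231 × 22 = 86.308
[solution 2] = 2.50 mM / 86.308 = 0.02897 mM = 29.0 μM

29.0 μM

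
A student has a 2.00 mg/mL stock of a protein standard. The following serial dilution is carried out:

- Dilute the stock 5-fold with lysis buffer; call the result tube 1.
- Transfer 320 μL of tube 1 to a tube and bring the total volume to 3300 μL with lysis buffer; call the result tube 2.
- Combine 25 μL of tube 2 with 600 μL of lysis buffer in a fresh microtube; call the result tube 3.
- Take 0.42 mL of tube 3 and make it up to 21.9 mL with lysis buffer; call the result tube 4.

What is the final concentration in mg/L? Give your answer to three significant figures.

Step 1: 5-fold → factor 5
Step 2: 320 μL brought to 3300 μL → factor 3300/320 = 10.312
Step 3: 25 μL + 600 μL = 625 μL total → factor 625/25 = 25
Step 4: 0.42 mL brought to 21.9 mL → factor 21.9/0.42 = 52.143
Overall dilution factor = 5 × 10.312 × 25 × 52.143 = 67215
Final = 2.00 mg/mL / 67215 = 2.976 × 10^-5 mg/mL = 0.0298 mg/L

0.0298 mg/L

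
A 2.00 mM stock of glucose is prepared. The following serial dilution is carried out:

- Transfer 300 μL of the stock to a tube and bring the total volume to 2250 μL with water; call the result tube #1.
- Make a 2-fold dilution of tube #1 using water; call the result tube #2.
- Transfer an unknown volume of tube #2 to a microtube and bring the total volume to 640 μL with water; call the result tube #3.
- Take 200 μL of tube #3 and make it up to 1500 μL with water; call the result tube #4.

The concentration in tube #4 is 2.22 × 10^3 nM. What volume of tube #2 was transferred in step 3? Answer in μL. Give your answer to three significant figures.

79.9 μL

Step 1: 300 μL brought to 2250 μL → factor 2250/300 = 7.5
Step 2: 2-fold → factor 2
Step 3: v brought to 640 μL → factor = 640 μL/v
Step 4: 200 μL brought to 1500 μL → factor 1500/200 = 7.5
Product of known-step factors = 112.5
Overall factor = 2.00 mM / (2.22 × 10^3 nM) = 900.9
Step-3 factor = 900.9 / 112.5 = 8.008
v = 640 μL / 8.008 = 79.9 μL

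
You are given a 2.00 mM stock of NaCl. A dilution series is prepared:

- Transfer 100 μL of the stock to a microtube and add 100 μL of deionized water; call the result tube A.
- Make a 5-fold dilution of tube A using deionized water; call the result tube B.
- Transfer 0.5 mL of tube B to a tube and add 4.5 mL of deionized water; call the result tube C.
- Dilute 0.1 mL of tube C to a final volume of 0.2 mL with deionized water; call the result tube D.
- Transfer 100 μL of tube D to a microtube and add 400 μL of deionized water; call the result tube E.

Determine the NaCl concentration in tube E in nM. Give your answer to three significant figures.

2.00 × 10^3 nM

Step 1: 100 μL + 100 μL = 200 μL total → factor 200/100 = 2
Step 2: 5-fold → factor 5
Step 3: 0.5 mL + 4.5 mL = 5 mL total → factor 5/0.5 = 10
Step 4: 0.1 mL brought to 0.2 mL → factor 0.2/0.1 = 2
Step 5: 100 μL + 400 μL = 500 μL total → factor 500/100 = 5
Overall dilution factor = 2 × 5 × 10 × 2 × 5 = 1000
Final = 2.00 mM / 1000 = 0.002000 mM = 2.00 × 10^3 nM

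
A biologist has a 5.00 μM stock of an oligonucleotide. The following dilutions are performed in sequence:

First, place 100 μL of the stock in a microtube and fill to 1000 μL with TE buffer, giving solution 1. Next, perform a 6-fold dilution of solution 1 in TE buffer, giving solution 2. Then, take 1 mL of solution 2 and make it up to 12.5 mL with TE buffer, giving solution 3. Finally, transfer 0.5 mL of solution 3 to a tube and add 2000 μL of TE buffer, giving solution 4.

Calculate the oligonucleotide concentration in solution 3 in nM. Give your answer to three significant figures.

6.67 nM

Step 1: 100 μL brought to 1000 μL → factor 1000/100 = 10
Step 2: 6-fold → factor 6
Step 3: 1 mL brought to 12.5 mL → factor 12.5/1 = 12.5
Dilution factor through solution 3 = 10 × 6 × 12.5 = 750
[solution 3] = 5.00 μM / 750 = 0.006667 μM = 6.67 nM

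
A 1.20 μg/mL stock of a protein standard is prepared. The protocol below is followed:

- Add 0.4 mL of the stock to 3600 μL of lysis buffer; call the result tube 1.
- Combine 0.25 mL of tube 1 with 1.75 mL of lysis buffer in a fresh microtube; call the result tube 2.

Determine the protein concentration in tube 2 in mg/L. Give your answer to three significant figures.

0.0150 mg/L

Step 1: 0.4 mL + 3600 μL = 4 mL total → factor 4/0.4 = 10
Step 2: 0.25 mL + 1.75 mL = 2 mL total → factor 2/0.25 = 8
Overall dilution factor = 10 × 8 = 80
Final = 1.20 μg/mL / 80 = 0.01500 μg/mL = 0.0150 mg/L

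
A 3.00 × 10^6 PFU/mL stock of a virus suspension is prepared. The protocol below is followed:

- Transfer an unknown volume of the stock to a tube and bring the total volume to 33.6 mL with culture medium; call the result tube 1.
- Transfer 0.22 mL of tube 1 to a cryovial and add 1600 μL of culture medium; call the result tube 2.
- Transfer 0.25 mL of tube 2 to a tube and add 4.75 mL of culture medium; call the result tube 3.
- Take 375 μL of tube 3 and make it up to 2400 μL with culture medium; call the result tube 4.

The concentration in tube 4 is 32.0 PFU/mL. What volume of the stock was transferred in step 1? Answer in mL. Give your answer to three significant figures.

Step 1: v brought to 33.6 mL → factor = 33.6 mL/v
Step 2: 0.22 mL + 1600 μL = 1.82 mL total → factor 1.82/0.22 = 8.2727
Step 3: 0.25 mL + 4.75 mL = 5 mL total → factor 5/0.25 = 20
Step 4: 375 μL brought to 2400 μL → factor 2400/375 = 6.4
Product of known-step factors = 1058.9
Overall factor = 3.00 × 10^6 PFU/mL / (32.0 PFU/mL) = 93750
Step-1 factor = 93750 / 1058.9 = 88.535
v = 33.6 mL / 88.535 = 0.380 mL

0.380 mL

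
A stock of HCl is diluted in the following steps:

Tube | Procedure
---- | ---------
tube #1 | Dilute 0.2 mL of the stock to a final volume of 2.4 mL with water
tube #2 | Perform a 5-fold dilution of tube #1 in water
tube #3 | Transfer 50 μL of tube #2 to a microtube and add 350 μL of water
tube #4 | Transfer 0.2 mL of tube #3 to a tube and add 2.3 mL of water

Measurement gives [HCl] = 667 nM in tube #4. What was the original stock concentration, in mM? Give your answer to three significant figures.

4.00 mM

Step 1: 0.2 mL brought to 2.4 mL → factor 2.4/0.2 = 12
Step 2: 5-fold → factor 5
Step 3: 50 μL + 350 μL = 400 μL total → factor 400/50 = 8
Step 4: 0.2 mL + 2.3 mL = 2.5 mL total → factor 2.5/0.2 = 12.5
Overall dilution factor = 12 × 5 × 8 × 12.5 = 6000
Stock = 667 nM × 6000 = 4.002 × 10^6 nM = 4.00 mM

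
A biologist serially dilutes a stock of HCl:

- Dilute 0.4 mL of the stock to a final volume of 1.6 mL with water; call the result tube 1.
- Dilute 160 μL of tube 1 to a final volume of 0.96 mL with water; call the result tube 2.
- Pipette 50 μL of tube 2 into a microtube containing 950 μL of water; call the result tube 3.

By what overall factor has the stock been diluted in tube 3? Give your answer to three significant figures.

480

Step 1: 0.4 mL brought to 1.6 mL → factor 1.6/0.4 = 4
Step 2: 160 μL brought to 0.96 mL → factor 960/160 = 6
Step 3: 50 μL + 950 μL = 1000 μL total → factor 1000/50 = 20
Overall dilution factor = 4 × 6 × 20 = 480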